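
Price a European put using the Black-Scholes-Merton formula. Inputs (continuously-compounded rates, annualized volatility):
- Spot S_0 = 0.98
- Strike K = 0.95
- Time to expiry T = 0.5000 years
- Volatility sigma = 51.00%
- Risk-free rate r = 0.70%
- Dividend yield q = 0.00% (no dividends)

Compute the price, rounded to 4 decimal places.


Answer: Price = 0.1218

Derivation:
d1 = (ln(S/K) + (r - q + 0.5*sigma^2) * T) / (sigma * sqrt(T)) = 0.27623081
d2 = d1 - sigma * sqrt(T) = -0.08439365
exp(-rT) = 0.99650612; exp(-qT) = 1.00000000
P = K * exp(-rT) * N(-d2) - S_0 * exp(-qT) * N(-d1)
N(-d1) = 0.39118540; N(-d2) = 0.53362827
P = 0.9500 * 0.99650612 * 0.53362827 - 0.9800 * 1.00000000 * 0.39118540 = 0.1218


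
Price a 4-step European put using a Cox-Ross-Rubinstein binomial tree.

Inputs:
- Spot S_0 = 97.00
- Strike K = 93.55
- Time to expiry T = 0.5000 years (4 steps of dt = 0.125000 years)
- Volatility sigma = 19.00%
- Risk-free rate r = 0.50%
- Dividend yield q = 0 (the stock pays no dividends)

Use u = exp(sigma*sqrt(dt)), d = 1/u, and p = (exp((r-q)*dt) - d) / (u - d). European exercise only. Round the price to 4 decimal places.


Answer: Price = V(0,0) = 3.6181

Derivation:
dt = T/N = 0.125000
u = exp(sigma*sqrt(dt)) = 1.069483; d = 1/u = 0.935031
p = (exp((r-q)*dt) - d) / (u - d) = 0.487863
Discount per step: exp(-r*dt) = 0.999375
Stock lattice S(k, i) with i counting down-moves:
  k=0: S(0,0) = 97.0000
  k=1: S(1,0) = 103.7398; S(1,1) = 90.6980
  k=2: S(2,0) = 110.9480; S(2,1) = 97.0000; S(2,2) = 84.8055
  k=3: S(3,0) = 118.6569; S(3,1) = 103.7398; S(3,2) = 90.6980; S(3,3) = 79.2958
  k=4: S(4,0) = 126.9015; S(4,1) = 110.9480; S(4,2) = 97.0000; S(4,3) = 84.8055; S(4,4) = 74.1441
Terminal payoffs V(N, i) = max(K - S_T, 0):
  V(4,0) = 0.000000; V(4,1) = 0.000000; V(4,2) = 0.000000; V(4,3) = 8.744475; V(4,4) = 19.405907
Backward induction: V(k, i) = exp(-r*dt) * [p * V(k+1, i) + (1-p) * V(k+1, i+1)].
  V(3,0) = exp(-r*dt) * [p*0.000000 + (1-p)*0.000000] = 0.000000
  V(3,1) = exp(-r*dt) * [p*0.000000 + (1-p)*0.000000] = 0.000000
  V(3,2) = exp(-r*dt) * [p*0.000000 + (1-p)*8.744475] = 4.475576
  V(3,3) = exp(-r*dt) * [p*8.744475 + (1-p)*19.405907] = 14.195719
  V(2,0) = exp(-r*dt) * [p*0.000000 + (1-p)*0.000000] = 0.000000
  V(2,1) = exp(-r*dt) * [p*0.000000 + (1-p)*4.475576] = 2.290678
  V(2,2) = exp(-r*dt) * [p*4.475576 + (1-p)*14.195719] = 9.447719
  V(1,0) = exp(-r*dt) * [p*0.000000 + (1-p)*2.290678] = 1.172409
  V(1,1) = exp(-r*dt) * [p*2.290678 + (1-p)*9.447719] = 5.952346
  V(0,0) = exp(-r*dt) * [p*1.172409 + (1-p)*5.952346] = 3.618132


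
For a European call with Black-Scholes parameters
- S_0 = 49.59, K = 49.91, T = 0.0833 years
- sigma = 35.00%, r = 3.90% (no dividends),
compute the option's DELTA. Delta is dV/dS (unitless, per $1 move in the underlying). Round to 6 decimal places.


d1 = 0.0189934303; d2 = -0.0820226576
phi(d1) = 0.3988703276; exp(-qT) = 1.0000000000; exp(-rT) = 0.9967565713
N(d1) = 0.5075768268
Delta = exp(-qT) * N(d1) = 1.0000000000 * 0.5075768268 = 0.507577

Answer: Delta = 0.507577


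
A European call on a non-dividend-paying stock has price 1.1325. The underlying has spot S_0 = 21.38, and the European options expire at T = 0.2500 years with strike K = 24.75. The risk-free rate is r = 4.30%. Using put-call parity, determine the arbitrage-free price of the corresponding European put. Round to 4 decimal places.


Put-call parity: C - P = S_0 * exp(-qT) - K * exp(-rT).
S_0 * exp(-qT) = 21.3800 * 1.00000000 = 21.38000000
K * exp(-rT) = 24.7500 * 0.98930757 = 24.48536248
P = C - S*exp(-qT) + K*exp(-rT)
P = 1.1325 - 21.38000000 + 24.48536248 = 4.2379

Answer: Put price = 4.2379


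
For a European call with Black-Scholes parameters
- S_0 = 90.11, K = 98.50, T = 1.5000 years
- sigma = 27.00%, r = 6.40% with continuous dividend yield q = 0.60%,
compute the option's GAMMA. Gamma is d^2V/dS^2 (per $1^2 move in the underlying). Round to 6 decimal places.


d1 = 0.1592156178; d2 = -0.1714654975
phi(d1) = 0.3939176744; exp(-qT) = 0.9910403788; exp(-rT) = 0.9084640161
Gamma = exp(-qT) * phi(d1) / (S * sigma * sqrt(T)) = 0.9910403788 * 0.3939176744 / (90.1100 * 0.2700 * 1.2247448714) = 0.013101

Answer: Gamma = 0.013101


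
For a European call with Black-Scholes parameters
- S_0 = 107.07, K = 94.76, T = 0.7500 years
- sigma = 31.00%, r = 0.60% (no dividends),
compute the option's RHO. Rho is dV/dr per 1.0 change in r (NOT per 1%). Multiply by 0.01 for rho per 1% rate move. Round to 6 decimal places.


Answer: Rho = 44.722779

Derivation:
d1 = 0.6059307721; d2 = 0.3374628969
phi(d1) = 0.3320351031; exp(-qT) = 1.0000000000; exp(-rT) = 0.9955101098
N(d2) = 0.6321160113
Rho = K*T*exp(-rT)*N(d2) = 94.7600 * 0.7500 * 0.9955101098 * 0.6321160113 = 44.722779


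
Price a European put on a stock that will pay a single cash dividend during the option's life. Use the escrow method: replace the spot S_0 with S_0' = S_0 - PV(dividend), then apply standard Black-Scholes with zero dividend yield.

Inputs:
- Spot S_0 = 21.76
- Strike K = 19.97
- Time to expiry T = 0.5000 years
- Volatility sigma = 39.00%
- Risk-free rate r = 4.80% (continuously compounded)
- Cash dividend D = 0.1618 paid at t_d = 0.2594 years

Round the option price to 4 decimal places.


Answer: Price = 1.3543

Derivation:
PV(D) = D * exp(-r * t_d) = 0.1618 * 0.98762600 = 0.15979789
S_0' = S_0 - PV(D) = 21.7600 - 0.15979789 = 21.60020211
d1 = (ln(S_0'/K) + (r + sigma^2/2)*T) / (sigma*sqrt(T)) = 0.50946690
d2 = d1 - sigma*sqrt(T) = 0.23369525
exp(-rT) = 0.97628571
N(-d1) = 0.30521250; N(-d2) = 0.40761079
P = K * exp(-rT) * N(-d2) - S_0' * N(-d1) = 19.9700 * 0.97628571 * 0.40761079 - 21.60020211 * 0.30521250 = 1.3543


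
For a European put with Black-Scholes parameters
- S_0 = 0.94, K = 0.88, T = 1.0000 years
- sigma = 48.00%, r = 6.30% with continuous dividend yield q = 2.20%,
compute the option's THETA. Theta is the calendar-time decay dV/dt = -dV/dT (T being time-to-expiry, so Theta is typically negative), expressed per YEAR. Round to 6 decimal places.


Answer: Theta = -0.059225

Derivation:
d1 = 0.4628290996; d2 = -0.0171709004
phi(d1) = 0.3584221057; exp(-qT) = 0.9782402351; exp(-rT) = 0.9389434737
Theta = -S*exp(-qT)*phi(d1)*sigma/(2*sqrt(T)) + r*K*exp(-rT)*N(-d2) - q*S*exp(-qT)*N(-d1)
N(-d1) = 0.3217434356; N(-d2) = 0.5068498616; sqrt(T) = 1.0000000000
Term 1 = -0.9400 * 0.9782402351 * 0.3584221057 * 0.4800 / (2 * 1.0000000000) = -0.0791005319
Term 2 = 0.0630 * 0.8800 * 0.9389434737 * 0.5068498616 = 0.0263840828
Term 3 = -0.0220 * 0.9400 * 0.9782402351 * 0.3217434356 = -0.0065088723
Theta = -0.0791005319 + (0.0263840828) + (-0.0065088723) = -0.059225


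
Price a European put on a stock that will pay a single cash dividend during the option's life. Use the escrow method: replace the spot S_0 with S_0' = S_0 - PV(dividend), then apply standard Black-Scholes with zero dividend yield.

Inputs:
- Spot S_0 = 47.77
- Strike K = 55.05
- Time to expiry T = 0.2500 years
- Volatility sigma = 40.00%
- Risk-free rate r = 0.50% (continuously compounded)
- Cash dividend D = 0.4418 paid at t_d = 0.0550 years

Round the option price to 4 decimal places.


PV(D) = D * exp(-r * t_d) = 0.4418 * 0.99972504 = 0.44167852
S_0' = S_0 - PV(D) = 47.7700 - 0.44167852 = 47.32832148
d1 = (ln(S_0'/K) + (r + sigma^2/2)*T) / (sigma*sqrt(T)) = -0.64941492
d2 = d1 - sigma*sqrt(T) = -0.84941492
exp(-rT) = 0.99875078
N(-d1) = 0.74196489; N(-d2) = 0.80217477
P = K * exp(-rT) * N(-d2) - S_0' * N(-d1) = 55.0500 * 0.99875078 * 0.80217477 - 47.32832148 * 0.74196489 = 8.9886

Answer: Price = 8.9886


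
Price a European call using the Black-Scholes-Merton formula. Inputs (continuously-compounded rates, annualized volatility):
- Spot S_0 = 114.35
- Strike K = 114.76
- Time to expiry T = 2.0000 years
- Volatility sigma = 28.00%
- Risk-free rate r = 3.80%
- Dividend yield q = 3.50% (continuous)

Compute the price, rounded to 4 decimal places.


Answer: Price = 16.8426

Derivation:
d1 = (ln(S/K) + (r - q + 0.5*sigma^2) * T) / (sigma * sqrt(T)) = 0.20410367
d2 = d1 - sigma * sqrt(T) = -0.19187613
exp(-rT) = 0.92681621; exp(-qT) = 0.93239382
C = S_0 * exp(-qT) * N(d1) - K * exp(-rT) * N(d2)
N(d1) = 0.58086376; N(d2) = 0.42391962
C = 114.3500 * 0.93239382 * 0.58086376 - 114.7600 * 0.92681621 * 0.42391962 = 16.8426


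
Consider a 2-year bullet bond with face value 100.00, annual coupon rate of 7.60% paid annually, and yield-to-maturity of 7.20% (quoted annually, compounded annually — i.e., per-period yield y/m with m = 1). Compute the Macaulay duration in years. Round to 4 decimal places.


Answer: Macaulay duration = 1.9296 years

Derivation:
Coupon per period c = face * coupon_rate / m = 7.600000
Periods per year m = 1; per-period yield y/m = 0.072000
Number of cashflows N = 2
Cashflows (t years, CF_t, discount factor 1/(1+y/m)^(m*t), PV):
  t = 1.0000: CF_t = 7.600000, DF = 0.932836, PV = 7.089552
  t = 2.0000: CF_t = 107.600000, DF = 0.870183, PV = 93.631655
Price P = sum_t PV_t = 100.721207
Macaulay numerator sum_t t * PV_t:
  t * PV_t at t = 1.0000: 7.089552
  t * PV_t at t = 2.0000: 187.263310
Macaulay duration D = (sum_t t * PV_t) / P = 194.352863 / 100.721207 = 1.929612


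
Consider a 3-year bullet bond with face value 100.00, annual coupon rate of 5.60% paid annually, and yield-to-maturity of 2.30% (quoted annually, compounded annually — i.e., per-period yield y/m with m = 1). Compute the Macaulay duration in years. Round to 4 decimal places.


Coupon per period c = face * coupon_rate / m = 5.600000
Periods per year m = 1; per-period yield y/m = 0.023000
Number of cashflows N = 3
Cashflows (t years, CF_t, discount factor 1/(1+y/m)^(m*t), PV):
  t = 1.0000: CF_t = 5.600000, DF = 0.977517, PV = 5.474096
  t = 2.0000: CF_t = 5.600000, DF = 0.955540, PV = 5.351022
  t = 3.0000: CF_t = 105.600000, DF = 0.934056, PV = 98.636355
Price P = sum_t PV_t = 109.461474
Macaulay numerator sum_t t * PV_t:
  t * PV_t at t = 1.0000: 5.474096
  t * PV_t at t = 2.0000: 10.702045
  t * PV_t at t = 3.0000: 295.909066
Macaulay duration D = (sum_t t * PV_t) / P = 312.085207 / 109.461474 = 2.851096

Answer: Macaulay duration = 2.8511 years


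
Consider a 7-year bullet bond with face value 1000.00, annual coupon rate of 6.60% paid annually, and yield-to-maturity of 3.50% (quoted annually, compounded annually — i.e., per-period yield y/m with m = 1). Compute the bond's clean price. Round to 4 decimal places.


Answer: Price = 1189.5509

Derivation:
Coupon per period c = face * coupon_rate / m = 66.000000
Periods per year m = 1; per-period yield y/m = 0.035000
Number of cashflows N = 7
Cashflows (t years, CF_t, discount factor 1/(1+y/m)^(m*t), PV):
  t = 1.0000: CF_t = 66.000000, DF = 0.966184, PV = 63.768116
  t = 2.0000: CF_t = 66.000000, DF = 0.933511, PV = 61.611706
  t = 3.0000: CF_t = 66.000000, DF = 0.901943, PV = 59.528219
  t = 4.0000: CF_t = 66.000000, DF = 0.871442, PV = 57.515187
  t = 5.0000: CF_t = 66.000000, DF = 0.841973, PV = 55.570229
  t = 6.0000: CF_t = 66.000000, DF = 0.813501, PV = 53.691043
  t = 7.0000: CF_t = 1066.000000, DF = 0.785991, PV = 837.866364
Price P = sum_t PV_t = 1189.550863


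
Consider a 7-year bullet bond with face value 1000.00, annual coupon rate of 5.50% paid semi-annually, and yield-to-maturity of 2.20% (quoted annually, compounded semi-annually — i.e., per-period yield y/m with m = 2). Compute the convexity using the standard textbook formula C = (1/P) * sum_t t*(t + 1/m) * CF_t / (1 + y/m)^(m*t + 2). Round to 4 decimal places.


Answer: Convexity = 41.8551

Derivation:
Coupon per period c = face * coupon_rate / m = 27.500000
Periods per year m = 2; per-period yield y/m = 0.011000
Number of cashflows N = 14
Cashflows (t years, CF_t, discount factor 1/(1+y/m)^(m*t), PV):
  t = 0.5000: CF_t = 27.500000, DF = 0.989120, PV = 27.200791
  t = 1.0000: CF_t = 27.500000, DF = 0.978358, PV = 26.904838
  t = 1.5000: CF_t = 27.500000, DF = 0.967713, PV = 26.612105
  t = 2.0000: CF_t = 27.500000, DF = 0.957184, PV = 26.322557
  t = 2.5000: CF_t = 27.500000, DF = 0.946769, PV = 26.036159
  t = 3.0000: CF_t = 27.500000, DF = 0.936468, PV = 25.752877
  t = 3.5000: CF_t = 27.500000, DF = 0.926279, PV = 25.472678
  t = 4.0000: CF_t = 27.500000, DF = 0.916201, PV = 25.195527
  t = 4.5000: CF_t = 27.500000, DF = 0.906232, PV = 24.921392
  t = 5.0000: CF_t = 27.500000, DF = 0.896372, PV = 24.650239
  t = 5.5000: CF_t = 27.500000, DF = 0.886620, PV = 24.382037
  t = 6.0000: CF_t = 27.500000, DF = 0.876973, PV = 24.116753
  t = 6.5000: CF_t = 27.500000, DF = 0.867431, PV = 23.854355
  t = 7.0000: CF_t = 1027.500000, DF = 0.857993, PV = 881.587964
Price P = sum_t PV_t = 1213.010272
Convexity numerator sum_t t*(t + 1/m) * CF_t / (1+y/m)^(m*t + 2):
  t = 0.5000: term = 13.306052
  t = 1.0000: term = 39.483835
  t = 1.5000: term = 78.108477
  t = 2.0000: term = 128.764387
  t = 2.5000: term = 191.045085
  t = 3.0000: term = 264.553035
  t = 3.5000: term = 348.899486
  t = 4.0000: term = 443.704306
  t = 4.5000: term = 548.595828
  t = 5.0000: term = 663.210694
  t = 5.5000: term = 787.193702
  t = 6.0000: term = 920.197656
  t = 6.5000: term = 1061.883216
  t = 7.0000: term = 45281.691805
Convexity = (1/P) * sum = 50770.637564 / 1213.010272 = 41.855076


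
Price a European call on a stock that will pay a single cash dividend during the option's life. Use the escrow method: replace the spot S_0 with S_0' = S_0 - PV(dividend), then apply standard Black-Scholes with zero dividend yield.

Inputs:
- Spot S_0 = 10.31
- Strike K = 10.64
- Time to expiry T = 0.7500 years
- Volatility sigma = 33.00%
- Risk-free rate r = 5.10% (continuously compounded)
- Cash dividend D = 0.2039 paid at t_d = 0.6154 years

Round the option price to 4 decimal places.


PV(D) = D * exp(-r * t_d) = 0.2039 * 0.96910201 = 0.19759990
S_0' = S_0 - PV(D) = 10.3100 - 0.19759990 = 10.11240010
d1 = (ln(S_0'/K) + (r + sigma^2/2)*T) / (sigma*sqrt(T)) = 0.09877735
d2 = d1 - sigma*sqrt(T) = -0.18701103
exp(-rT) = 0.96247229
N(d1) = 0.53934247; N(d2) = 0.42582599
C = S_0' * N(d1) - K * exp(-rT) * N(d2) = 10.11240010 * 0.53934247 - 10.6400 * 0.96247229 * 0.42582599 = 1.0933

Answer: Price = 1.0933


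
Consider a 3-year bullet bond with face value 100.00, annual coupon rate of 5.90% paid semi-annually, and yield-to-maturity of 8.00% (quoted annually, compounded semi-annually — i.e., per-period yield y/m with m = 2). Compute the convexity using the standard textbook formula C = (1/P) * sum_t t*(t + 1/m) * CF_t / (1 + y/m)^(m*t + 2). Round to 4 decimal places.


Coupon per period c = face * coupon_rate / m = 2.950000
Periods per year m = 2; per-period yield y/m = 0.040000
Number of cashflows N = 6
Cashflows (t years, CF_t, discount factor 1/(1+y/m)^(m*t), PV):
  t = 0.5000: CF_t = 2.950000, DF = 0.961538, PV = 2.836538
  t = 1.0000: CF_t = 2.950000, DF = 0.924556, PV = 2.727441
  t = 1.5000: CF_t = 2.950000, DF = 0.888996, PV = 2.622539
  t = 2.0000: CF_t = 2.950000, DF = 0.854804, PV = 2.521672
  t = 2.5000: CF_t = 2.950000, DF = 0.821927, PV = 2.424685
  t = 3.0000: CF_t = 102.950000, DF = 0.790315, PV = 81.362880
Price P = sum_t PV_t = 94.495756
Convexity numerator sum_t t*(t + 1/m) * CF_t / (1+y/m)^(m*t + 2):
  t = 0.5000: term = 1.311270
  t = 1.0000: term = 3.782509
  t = 1.5000: term = 7.274055
  t = 2.0000: term = 11.657139
  t = 2.5000: term = 16.813182
  t = 3.0000: term = 789.857844
Convexity = (1/P) * sum = 830.695998 / 94.495756 = 8.790829

Answer: Convexity = 8.7908


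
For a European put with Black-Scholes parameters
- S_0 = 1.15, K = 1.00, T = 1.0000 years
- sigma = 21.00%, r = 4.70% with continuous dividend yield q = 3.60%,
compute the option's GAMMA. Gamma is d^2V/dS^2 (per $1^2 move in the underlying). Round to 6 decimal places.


Answer: Gamma = 1.135819

Derivation:
d1 = 0.8229140113; d2 = 0.6129140113
phi(d1) = 0.2843548730; exp(-qT) = 0.9646402935; exp(-rT) = 0.9540873976
Gamma = exp(-qT) * phi(d1) / (S * sigma * sqrt(T)) = 0.9646402935 * 0.2843548730 / (1.1500 * 0.2100 * 1.0000000000) = 1.135819


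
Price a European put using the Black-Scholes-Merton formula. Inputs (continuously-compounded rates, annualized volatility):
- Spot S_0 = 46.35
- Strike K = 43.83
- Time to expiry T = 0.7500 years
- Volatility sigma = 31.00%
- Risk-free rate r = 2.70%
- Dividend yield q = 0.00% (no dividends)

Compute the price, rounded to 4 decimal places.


d1 = (ln(S/K) + (r - q + 0.5*sigma^2) * T) / (sigma * sqrt(T)) = 0.41789088
d2 = d1 - sigma * sqrt(T) = 0.14942301
exp(-rT) = 0.97995365; exp(-qT) = 1.00000000
P = K * exp(-rT) * N(-d2) - S_0 * exp(-qT) * N(-d1)
N(-d1) = 0.33801345; N(-d2) = 0.44060993
P = 43.8300 * 0.97995365 * 0.44060993 - 46.3500 * 1.00000000 * 0.33801345 = 3.2579

Answer: Price = 3.2579


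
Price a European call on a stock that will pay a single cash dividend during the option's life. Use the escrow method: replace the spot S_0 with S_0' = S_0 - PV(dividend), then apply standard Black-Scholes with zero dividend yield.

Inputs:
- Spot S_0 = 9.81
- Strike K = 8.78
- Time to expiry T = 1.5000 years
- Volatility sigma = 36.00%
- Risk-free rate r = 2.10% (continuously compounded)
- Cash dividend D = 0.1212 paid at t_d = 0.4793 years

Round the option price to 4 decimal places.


Answer: Price = 2.2461

Derivation:
PV(D) = D * exp(-r * t_d) = 0.1212 * 0.98998519 = 0.11998620
S_0' = S_0 - PV(D) = 9.8100 - 0.11998620 = 9.69001380
d1 = (ln(S_0'/K) + (r + sigma^2/2)*T) / (sigma*sqrt(T)) = 0.51557096
d2 = d1 - sigma*sqrt(T) = 0.07466281
exp(-rT) = 0.96899096
N(d1) = 0.69692295; N(d2) = 0.52975850
C = S_0' * N(d1) - K * exp(-rT) * N(d2) = 9.69001380 * 0.69692295 - 8.7800 * 0.96899096 * 0.52975850 = 2.2461


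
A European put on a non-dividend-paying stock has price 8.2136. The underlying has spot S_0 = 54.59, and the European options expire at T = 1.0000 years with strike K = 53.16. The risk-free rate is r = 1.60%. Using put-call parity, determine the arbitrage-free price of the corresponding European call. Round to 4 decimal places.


Answer: Call price = 10.4874

Derivation:
Put-call parity: C - P = S_0 * exp(-qT) - K * exp(-rT).
S_0 * exp(-qT) = 54.5900 * 1.00000000 = 54.59000000
K * exp(-rT) = 53.1600 * 0.98412732 = 52.31620833
C = P + S*exp(-qT) - K*exp(-rT)
C = 8.2136 + 54.59000000 - 52.31620833 = 10.4874


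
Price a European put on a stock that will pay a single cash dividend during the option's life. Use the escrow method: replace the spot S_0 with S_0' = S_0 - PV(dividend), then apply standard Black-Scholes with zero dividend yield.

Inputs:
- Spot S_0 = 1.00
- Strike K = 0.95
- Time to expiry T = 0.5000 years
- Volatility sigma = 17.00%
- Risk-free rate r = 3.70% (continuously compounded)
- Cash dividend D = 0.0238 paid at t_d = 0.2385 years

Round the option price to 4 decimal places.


Answer: Price = 0.0271

Derivation:
PV(D) = D * exp(-r * t_d) = 0.0238 * 0.99121432 = 0.02359090
S_0' = S_0 - PV(D) = 1.0000 - 0.02359090 = 0.97640910
d1 = (ln(S_0'/K) + (r + sigma^2/2)*T) / (sigma*sqrt(T)) = 0.44210540
d2 = d1 - sigma*sqrt(T) = 0.32189724
exp(-rT) = 0.98167007
N(-d1) = 0.32920647; N(-d2) = 0.37376527
P = K * exp(-rT) * N(-d2) - S_0' * N(-d1) = 0.9500 * 0.98167007 * 0.37376527 - 0.97640910 * 0.32920647 = 0.0271


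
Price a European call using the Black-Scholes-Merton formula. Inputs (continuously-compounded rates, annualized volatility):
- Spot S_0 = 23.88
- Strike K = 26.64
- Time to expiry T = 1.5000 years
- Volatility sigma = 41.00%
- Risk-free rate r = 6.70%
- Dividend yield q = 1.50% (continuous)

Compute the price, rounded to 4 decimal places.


Answer: Price = 4.3394

Derivation:
d1 = (ln(S/K) + (r - q + 0.5*sigma^2) * T) / (sigma * sqrt(T)) = 0.18859566
d2 = d1 - sigma * sqrt(T) = -0.31354974
exp(-rT) = 0.90438511; exp(-qT) = 0.97775124
C = S_0 * exp(-qT) * N(d1) - K * exp(-rT) * N(d2)
N(d1) = 0.57479513; N(d2) = 0.37693152
C = 23.8800 * 0.97775124 * 0.57479513 - 26.6400 * 0.90438511 * 0.37693152 = 4.3394


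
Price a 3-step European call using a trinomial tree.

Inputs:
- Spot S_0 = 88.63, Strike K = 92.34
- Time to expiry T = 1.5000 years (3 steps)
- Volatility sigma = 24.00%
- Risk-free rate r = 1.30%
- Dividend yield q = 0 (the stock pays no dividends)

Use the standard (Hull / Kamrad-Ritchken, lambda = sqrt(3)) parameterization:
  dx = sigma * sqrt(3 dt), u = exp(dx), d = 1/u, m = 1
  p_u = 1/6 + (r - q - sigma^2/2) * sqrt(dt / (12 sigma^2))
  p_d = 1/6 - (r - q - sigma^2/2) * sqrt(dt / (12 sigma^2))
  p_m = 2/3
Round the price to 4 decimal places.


Answer: Price = V(0,0) = 9.1797

Derivation:
dt = T/N = 0.500000; dx = sigma*sqrt(3*dt) = 0.293939
u = exp(dx) = 1.341702; d = 1/u = 0.745322
p_u = 0.153228, p_m = 0.666667, p_d = 0.180105
Discount per step: exp(-r*dt) = 0.993521
Stock lattice S(k, j) with j the centered position index:
  k=0: S(0,+0) = 88.6300
  k=1: S(1,-1) = 66.0579; S(1,+0) = 88.6300; S(1,+1) = 118.9150
  k=2: S(2,-2) = 49.2344; S(2,-1) = 66.0579; S(2,+0) = 88.6300; S(2,+1) = 118.9150; S(2,+2) = 159.5485
  k=3: S(3,-3) = 36.6955; S(3,-2) = 49.2344; S(3,-1) = 66.0579; S(3,+0) = 88.6300; S(3,+1) = 118.9150; S(3,+2) = 159.5485; S(3,+3) = 214.0665
Terminal payoffs V(N, j) = max(S_T - K, 0):
  V(3,-3) = 0.000000; V(3,-2) = 0.000000; V(3,-1) = 0.000000; V(3,+0) = 0.000000; V(3,+1) = 26.575026; V(3,+2) = 67.208498; V(3,+3) = 121.726499
Backward induction: V(k, j) = exp(-r*dt) * [p_u * V(k+1, j+1) + p_m * V(k+1, j) + p_d * V(k+1, j-1)]
  V(2,-2) = exp(-r*dt) * [p_u*0.000000 + p_m*0.000000 + p_d*0.000000] = 0.000000
  V(2,-1) = exp(-r*dt) * [p_u*0.000000 + p_m*0.000000 + p_d*0.000000] = 0.000000
  V(2,+0) = exp(-r*dt) * [p_u*26.575026 + p_m*0.000000 + p_d*0.000000] = 4.045669
  V(2,+1) = exp(-r*dt) * [p_u*67.208498 + p_m*26.575026 + p_d*0.000000] = 27.833434
  V(2,+2) = exp(-r*dt) * [p_u*121.726499 + p_m*67.208498 + p_d*26.575026] = 67.801777
  V(1,-1) = exp(-r*dt) * [p_u*4.045669 + p_m*0.000000 + p_d*0.000000] = 0.615895
  V(1,+0) = exp(-r*dt) * [p_u*27.833434 + p_m*4.045669 + p_d*0.000000] = 6.916882
  V(1,+1) = exp(-r*dt) * [p_u*67.801777 + p_m*27.833434 + p_d*4.045669] = 29.481180
  V(0,+0) = exp(-r*dt) * [p_u*29.481180 + p_m*6.916882 + p_d*0.615895] = 9.179675


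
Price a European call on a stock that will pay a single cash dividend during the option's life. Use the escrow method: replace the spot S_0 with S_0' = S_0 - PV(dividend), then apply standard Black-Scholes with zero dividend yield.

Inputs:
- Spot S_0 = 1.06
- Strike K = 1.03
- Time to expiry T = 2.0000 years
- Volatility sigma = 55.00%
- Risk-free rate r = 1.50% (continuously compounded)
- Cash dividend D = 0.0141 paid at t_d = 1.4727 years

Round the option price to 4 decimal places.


PV(D) = D * exp(-r * t_d) = 0.0141 * 0.97815171 = 0.01379194
S_0' = S_0 - PV(D) = 1.0600 - 0.01379194 = 1.04620806
d1 = (ln(S_0'/K) + (r + sigma^2/2)*T) / (sigma*sqrt(T)) = 0.44755161
d2 = d1 - sigma*sqrt(T) = -0.33026585
exp(-rT) = 0.97044553
N(d1) = 0.67276158; N(d2) = 0.37059955
C = S_0' * N(d1) - K * exp(-rT) * N(d2) = 1.04620806 * 0.67276158 - 1.0300 * 0.97044553 * 0.37059955 = 0.3334

Answer: Price = 0.3334


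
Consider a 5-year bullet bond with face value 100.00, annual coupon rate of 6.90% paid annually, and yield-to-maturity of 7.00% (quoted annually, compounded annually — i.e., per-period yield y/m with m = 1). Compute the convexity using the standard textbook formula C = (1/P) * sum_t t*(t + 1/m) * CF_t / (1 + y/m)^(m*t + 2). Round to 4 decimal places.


Coupon per period c = face * coupon_rate / m = 6.900000
Periods per year m = 1; per-period yield y/m = 0.070000
Number of cashflows N = 5
Cashflows (t years, CF_t, discount factor 1/(1+y/m)^(m*t), PV):
  t = 1.0000: CF_t = 6.900000, DF = 0.934579, PV = 6.448598
  t = 2.0000: CF_t = 6.900000, DF = 0.873439, PV = 6.026727
  t = 3.0000: CF_t = 6.900000, DF = 0.816298, PV = 5.632455
  t = 4.0000: CF_t = 6.900000, DF = 0.762895, PV = 5.263977
  t = 5.0000: CF_t = 106.900000, DF = 0.712986, PV = 76.218223
Price P = sum_t PV_t = 99.589980
Convexity numerator sum_t t*(t + 1/m) * CF_t / (1+y/m)^(m*t + 2):
  t = 1.0000: term = 11.264911
  t = 2.0000: term = 31.583862
  t = 3.0000: term = 59.035256
  t = 4.0000: term = 91.955227
  t = 5.0000: term = 1997.158422
Convexity = (1/P) * sum = 2190.997677 / 99.589980 = 22.000182

Answer: Convexity = 22.0002


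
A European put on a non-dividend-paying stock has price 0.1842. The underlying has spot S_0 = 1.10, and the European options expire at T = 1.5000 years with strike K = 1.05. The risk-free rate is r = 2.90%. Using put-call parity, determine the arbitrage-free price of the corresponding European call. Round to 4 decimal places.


Put-call parity: C - P = S_0 * exp(-qT) - K * exp(-rT).
S_0 * exp(-qT) = 1.1000 * 1.00000000 = 1.10000000
K * exp(-rT) = 1.0500 * 0.95743255 = 1.00530418
C = P + S*exp(-qT) - K*exp(-rT)
C = 0.1842 + 1.10000000 - 1.00530418 = 0.2789

Answer: Call price = 0.2789


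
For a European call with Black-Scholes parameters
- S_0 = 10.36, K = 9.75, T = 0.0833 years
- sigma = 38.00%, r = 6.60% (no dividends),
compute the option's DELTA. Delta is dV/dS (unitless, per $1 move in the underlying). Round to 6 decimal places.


Answer: Delta = 0.744822

Derivation:
d1 = 0.6582837364; d2 = 0.5486091267
phi(d1) = 0.3212269899; exp(-qT) = 1.0000000000; exp(-rT) = 0.9945172852
N(d1) = 0.7448220867
Delta = exp(-qT) * N(d1) = 1.0000000000 * 0.7448220867 = 0.744822


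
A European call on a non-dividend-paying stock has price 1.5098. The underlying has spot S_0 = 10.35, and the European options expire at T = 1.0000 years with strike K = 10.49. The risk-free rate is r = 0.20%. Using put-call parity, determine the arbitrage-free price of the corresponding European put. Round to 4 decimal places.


Put-call parity: C - P = S_0 * exp(-qT) - K * exp(-rT).
S_0 * exp(-qT) = 10.3500 * 1.00000000 = 10.35000000
K * exp(-rT) = 10.4900 * 0.99800200 = 10.46904097
P = C - S*exp(-qT) + K*exp(-rT)
P = 1.5098 - 10.35000000 + 10.46904097 = 1.6288

Answer: Put price = 1.6288


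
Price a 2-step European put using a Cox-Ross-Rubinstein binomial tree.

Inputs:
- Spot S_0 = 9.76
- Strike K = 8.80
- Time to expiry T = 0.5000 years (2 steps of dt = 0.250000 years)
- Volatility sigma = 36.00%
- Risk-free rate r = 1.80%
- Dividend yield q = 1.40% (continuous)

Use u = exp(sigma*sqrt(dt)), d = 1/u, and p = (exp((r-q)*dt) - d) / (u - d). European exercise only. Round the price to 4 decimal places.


Answer: Price = V(0,0) = 0.5798

Derivation:
dt = T/N = 0.250000
u = exp(sigma*sqrt(dt)) = 1.197217; d = 1/u = 0.835270
p = (exp((r-q)*dt) - d) / (u - d) = 0.457885
Discount per step: exp(-r*dt) = 0.995510
Stock lattice S(k, i) with i counting down-moves:
  k=0: S(0,0) = 9.7600
  k=1: S(1,0) = 11.6848; S(1,1) = 8.1522
  k=2: S(2,0) = 13.9893; S(2,1) = 9.7600; S(2,2) = 6.8093
Terminal payoffs V(N, i) = max(K - S_T, 0):
  V(2,0) = 0.000000; V(2,1) = 0.000000; V(2,2) = 1.990679
Backward induction: V(k, i) = exp(-r*dt) * [p * V(k+1, i) + (1-p) * V(k+1, i+1)].
  V(1,0) = exp(-r*dt) * [p*0.000000 + (1-p)*0.000000] = 0.000000
  V(1,1) = exp(-r*dt) * [p*0.000000 + (1-p)*1.990679] = 1.074331
  V(0,0) = exp(-r*dt) * [p*0.000000 + (1-p)*1.074331] = 0.579796


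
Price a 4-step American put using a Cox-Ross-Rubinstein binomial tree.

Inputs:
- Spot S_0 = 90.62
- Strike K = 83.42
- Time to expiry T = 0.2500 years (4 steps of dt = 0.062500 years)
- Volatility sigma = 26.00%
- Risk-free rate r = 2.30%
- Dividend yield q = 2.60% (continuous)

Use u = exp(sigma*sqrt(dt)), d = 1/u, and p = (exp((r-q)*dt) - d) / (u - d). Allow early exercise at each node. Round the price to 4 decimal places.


dt = T/N = 0.062500
u = exp(sigma*sqrt(dt)) = 1.067159; d = 1/u = 0.937067
p = (exp((r-q)*dt) - d) / (u - d) = 0.482315
Discount per step: exp(-r*dt) = 0.998564
Stock lattice S(k, i) with i counting down-moves:
  k=0: S(0,0) = 90.6200
  k=1: S(1,0) = 96.7060; S(1,1) = 84.9171
  k=2: S(2,0) = 103.2006; S(2,1) = 90.6200; S(2,2) = 79.5730
  k=3: S(3,0) = 110.1315; S(3,1) = 96.7060; S(3,2) = 84.9171; S(3,3) = 74.5653
  k=4: S(4,0) = 117.5278; S(4,1) = 103.2006; S(4,2) = 90.6200; S(4,3) = 79.5730; S(4,4) = 69.8727
Terminal payoffs V(N, i) = max(K - S_T, 0):
  V(4,0) = 0.000000; V(4,1) = 0.000000; V(4,2) = 0.000000; V(4,3) = 3.846992; V(4,4) = 13.547305
Backward induction: V(k, i) = exp(-r*dt) * [p * V(k+1, i) + (1-p) * V(k+1, i+1)]; then take max(V_cont, immediate exercise) for American.
  V(3,0) = exp(-r*dt) * [p*0.000000 + (1-p)*0.000000] = 0.000000; exercise = 0.000000; V(3,0) = max -> 0.000000
  V(3,1) = exp(-r*dt) * [p*0.000000 + (1-p)*0.000000] = 0.000000; exercise = 0.000000; V(3,1) = max -> 0.000000
  V(3,2) = exp(-r*dt) * [p*0.000000 + (1-p)*3.846992] = 1.988671; exercise = 0.000000; V(3,2) = max -> 1.988671
  V(3,3) = exp(-r*dt) * [p*3.846992 + (1-p)*13.547305] = 8.855963; exercise = 8.854723; V(3,3) = max -> 8.855963
  V(2,0) = exp(-r*dt) * [p*0.000000 + (1-p)*0.000000] = 0.000000; exercise = 0.000000; V(2,0) = max -> 0.000000
  V(2,1) = exp(-r*dt) * [p*0.000000 + (1-p)*1.988671] = 1.028027; exercise = 0.000000; V(2,1) = max -> 1.028027
  V(2,2) = exp(-r*dt) * [p*1.988671 + (1-p)*8.855963] = 5.535805; exercise = 3.846992; V(2,2) = max -> 5.535805
  V(1,0) = exp(-r*dt) * [p*0.000000 + (1-p)*1.028027] = 0.531430; exercise = 0.000000; V(1,0) = max -> 0.531430
  V(1,1) = exp(-r*dt) * [p*1.028027 + (1-p)*5.535805] = 3.356809; exercise = 0.000000; V(1,1) = max -> 3.356809
  V(0,0) = exp(-r*dt) * [p*0.531430 + (1-p)*3.356809] = 1.991223; exercise = 0.000000; V(0,0) = max -> 1.991223

Answer: Price = V(0,0) = 1.9912


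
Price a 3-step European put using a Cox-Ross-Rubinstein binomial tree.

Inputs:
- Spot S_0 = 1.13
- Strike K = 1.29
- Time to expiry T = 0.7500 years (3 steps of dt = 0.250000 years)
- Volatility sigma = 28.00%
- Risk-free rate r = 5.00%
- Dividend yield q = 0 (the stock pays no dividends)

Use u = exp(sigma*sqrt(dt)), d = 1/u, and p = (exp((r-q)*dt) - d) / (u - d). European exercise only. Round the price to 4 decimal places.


Answer: Price = V(0,0) = 0.1710

Derivation:
dt = T/N = 0.250000
u = exp(sigma*sqrt(dt)) = 1.150274; d = 1/u = 0.869358
p = (exp((r-q)*dt) - d) / (u - d) = 0.509834
Discount per step: exp(-r*dt) = 0.987578
Stock lattice S(k, i) with i counting down-moves:
  k=0: S(0,0) = 1.1300
  k=1: S(1,0) = 1.2998; S(1,1) = 0.9824
  k=2: S(2,0) = 1.4951; S(2,1) = 1.1300; S(2,2) = 0.8540
  k=3: S(3,0) = 1.7198; S(3,1) = 1.2998; S(3,2) = 0.9824; S(3,3) = 0.7425
Terminal payoffs V(N, i) = max(K - S_T, 0):
  V(3,0) = 0.000000; V(3,1) = 0.000000; V(3,2) = 0.307625; V(3,3) = 0.547537
Backward induction: V(k, i) = exp(-r*dt) * [p * V(k+1, i) + (1-p) * V(k+1, i+1)].
  V(2,0) = exp(-r*dt) * [p*0.000000 + (1-p)*0.000000] = 0.000000
  V(2,1) = exp(-r*dt) * [p*0.000000 + (1-p)*0.307625] = 0.148914
  V(2,2) = exp(-r*dt) * [p*0.307625 + (1-p)*0.547537] = 0.419940
  V(1,0) = exp(-r*dt) * [p*0.000000 + (1-p)*0.148914] = 0.072086
  V(1,1) = exp(-r*dt) * [p*0.148914 + (1-p)*0.419940] = 0.278262
  V(0,0) = exp(-r*dt) * [p*0.072086 + (1-p)*0.278262] = 0.170996


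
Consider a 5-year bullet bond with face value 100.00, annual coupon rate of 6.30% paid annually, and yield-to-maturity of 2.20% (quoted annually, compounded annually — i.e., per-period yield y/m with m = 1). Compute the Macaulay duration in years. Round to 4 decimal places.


Coupon per period c = face * coupon_rate / m = 6.300000
Periods per year m = 1; per-period yield y/m = 0.022000
Number of cashflows N = 5
Cashflows (t years, CF_t, discount factor 1/(1+y/m)^(m*t), PV):
  t = 1.0000: CF_t = 6.300000, DF = 0.978474, PV = 6.164384
  t = 2.0000: CF_t = 6.300000, DF = 0.957411, PV = 6.031686
  t = 3.0000: CF_t = 6.300000, DF = 0.936801, PV = 5.901846
  t = 4.0000: CF_t = 6.300000, DF = 0.916635, PV = 5.774800
  t = 5.0000: CF_t = 106.300000, DF = 0.896903, PV = 95.340799
Price P = sum_t PV_t = 119.213515
Macaulay numerator sum_t t * PV_t:
  t * PV_t at t = 1.0000: 6.164384
  t * PV_t at t = 2.0000: 12.063373
  t * PV_t at t = 3.0000: 17.705538
  t * PV_t at t = 4.0000: 23.099201
  t * PV_t at t = 5.0000: 476.703993
Macaulay duration D = (sum_t t * PV_t) / P = 535.736488 / 119.213515 = 4.493924

Answer: Macaulay duration = 4.4939 years


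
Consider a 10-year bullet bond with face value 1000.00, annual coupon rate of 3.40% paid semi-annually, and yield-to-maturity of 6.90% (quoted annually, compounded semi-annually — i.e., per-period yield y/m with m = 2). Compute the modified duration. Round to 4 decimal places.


Answer: Modified duration = 8.0059

Derivation:
Coupon per period c = face * coupon_rate / m = 17.000000
Periods per year m = 2; per-period yield y/m = 0.034500
Number of cashflows N = 20
Cashflows (t years, CF_t, discount factor 1/(1+y/m)^(m*t), PV):
  t = 0.5000: CF_t = 17.000000, DF = 0.966651, PV = 16.433059
  t = 1.0000: CF_t = 17.000000, DF = 0.934413, PV = 15.885026
  t = 1.5000: CF_t = 17.000000, DF = 0.903251, PV = 15.355269
  t = 2.0000: CF_t = 17.000000, DF = 0.873128, PV = 14.843180
  t = 2.5000: CF_t = 17.000000, DF = 0.844010, PV = 14.348168
  t = 3.0000: CF_t = 17.000000, DF = 0.815863, PV = 13.869664
  t = 3.5000: CF_t = 17.000000, DF = 0.788654, PV = 13.407119
  t = 4.0000: CF_t = 17.000000, DF = 0.762353, PV = 12.959999
  t = 4.5000: CF_t = 17.000000, DF = 0.736929, PV = 12.527790
  t = 5.0000: CF_t = 17.000000, DF = 0.712353, PV = 12.109995
  t = 5.5000: CF_t = 17.000000, DF = 0.688596, PV = 11.706134
  t = 6.0000: CF_t = 17.000000, DF = 0.665632, PV = 11.315741
  t = 6.5000: CF_t = 17.000000, DF = 0.643433, PV = 10.938367
  t = 7.0000: CF_t = 17.000000, DF = 0.621975, PV = 10.573578
  t = 7.5000: CF_t = 17.000000, DF = 0.601233, PV = 10.220955
  t = 8.0000: CF_t = 17.000000, DF = 0.581182, PV = 9.880092
  t = 8.5000: CF_t = 17.000000, DF = 0.561800, PV = 9.550597
  t = 9.0000: CF_t = 17.000000, DF = 0.543064, PV = 9.232090
  t = 9.5000: CF_t = 17.000000, DF = 0.524953, PV = 8.924205
  t = 10.0000: CF_t = 1017.000000, DF = 0.507446, PV = 516.072899
Price P = sum_t PV_t = 750.153926
First compute Macaulay numerator sum_t t * PV_t:
  t * PV_t at t = 0.5000: 8.216530
  t * PV_t at t = 1.0000: 15.885026
  t * PV_t at t = 1.5000: 23.032904
  t * PV_t at t = 2.0000: 29.686359
  t * PV_t at t = 2.5000: 35.870419
  t * PV_t at t = 3.0000: 41.608993
  t * PV_t at t = 3.5000: 46.924916
  t * PV_t at t = 4.0000: 51.839995
  t * PV_t at t = 4.5000: 56.375055
  t * PV_t at t = 5.0000: 60.549976
  t * PV_t at t = 5.5000: 64.383735
  t * PV_t at t = 6.0000: 67.894443
  t * PV_t at t = 6.5000: 71.099385
  t * PV_t at t = 7.0000: 74.015049
  t * PV_t at t = 7.5000: 76.657166
  t * PV_t at t = 8.0000: 79.040738
  t * PV_t at t = 8.5000: 81.180072
  t * PV_t at t = 9.0000: 83.088807
  t * PV_t at t = 9.5000: 84.779943
  t * PV_t at t = 10.0000: 5160.728987
Macaulay duration D = 6212.858498 / 750.153926 = 8.282112
Modified duration = D / (1 + y/m) = 8.282112 / (1 + 0.034500) = 8.005908


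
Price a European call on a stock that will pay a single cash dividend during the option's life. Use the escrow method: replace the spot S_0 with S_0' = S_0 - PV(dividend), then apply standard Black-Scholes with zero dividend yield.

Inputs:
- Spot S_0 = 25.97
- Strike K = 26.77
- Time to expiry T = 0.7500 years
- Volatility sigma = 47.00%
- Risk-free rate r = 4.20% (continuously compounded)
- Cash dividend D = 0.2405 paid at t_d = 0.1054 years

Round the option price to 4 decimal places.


Answer: Price = 4.0626

Derivation:
PV(D) = D * exp(-r * t_d) = 0.2405 * 0.99558298 = 0.23943771
S_0' = S_0 - PV(D) = 25.9700 - 0.23943771 = 25.73056229
d1 = (ln(S_0'/K) + (r + sigma^2/2)*T) / (sigma*sqrt(T)) = 0.18360997
d2 = d1 - sigma*sqrt(T) = -0.22342197
exp(-rT) = 0.96899096
N(d1) = 0.57284028; N(d2) = 0.41160355
C = S_0' * N(d1) - K * exp(-rT) * N(d2) = 25.73056229 * 0.57284028 - 26.7700 * 0.96899096 * 0.41160355 = 4.0626


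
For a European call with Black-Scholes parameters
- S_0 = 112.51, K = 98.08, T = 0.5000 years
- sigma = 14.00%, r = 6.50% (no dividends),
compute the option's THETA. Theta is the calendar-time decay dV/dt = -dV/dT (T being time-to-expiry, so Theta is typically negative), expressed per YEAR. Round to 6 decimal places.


d1 = 1.7643186396; d2 = 1.6653236903
phi(d1) = 0.0841336507; exp(-qT) = 1.0000000000; exp(-rT) = 0.9680224498
Theta = -S*exp(-qT)*phi(d1)*sigma/(2*sqrt(T)) - r*K*exp(-rT)*N(d2) + q*S*exp(-qT)*N(d1)
N(d1) = 0.9611608263; N(d2) = 0.9520759027; sqrt(T) = 0.7071067812
Term 1 = -112.5100 * 1.0000000000 * 0.0841336507 * 0.1400 / (2 * 0.7071067812) = -0.9370740183
Term 2 = -0.0650 * 98.0800 * 0.9680224498 * 0.9520759027 = -5.8755809804
Term 3 = 0 (no dividend yield, q = 0)
Theta = -0.9370740183 + (-5.8755809804) + (0.0000000000) = -6.812655

Answer: Theta = -6.812655


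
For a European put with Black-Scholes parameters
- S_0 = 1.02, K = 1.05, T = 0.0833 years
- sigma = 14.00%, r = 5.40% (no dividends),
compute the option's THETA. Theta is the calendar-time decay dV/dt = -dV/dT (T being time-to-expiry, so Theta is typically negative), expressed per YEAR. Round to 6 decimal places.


d1 = -0.5858719483; d2 = -0.6262783834
phi(d1) = 0.3360277601; exp(-qT) = 1.0000000000; exp(-rT) = 0.9955119017
Theta = -S*exp(-qT)*phi(d1)*sigma/(2*sqrt(T)) + r*K*exp(-rT)*N(-d2) - q*S*exp(-qT)*N(-d1)
N(-d1) = 0.7210192153; N(-d2) = 0.7344338188; sqrt(T) = 0.2886173938
Term 1 = -1.0200 * 1.0000000000 * 0.3360277601 * 0.1400 / (2 * 0.2886173938) = -0.0831286769
Term 2 = 0.0540 * 1.0500 * 0.9955119017 * 0.7344338188 = 0.0414555024
Term 3 = 0 (no dividend yield, q = 0)
Theta = -0.0831286769 + (0.0414555024) + (0.0000000000) = -0.041673

Answer: Theta = -0.041673


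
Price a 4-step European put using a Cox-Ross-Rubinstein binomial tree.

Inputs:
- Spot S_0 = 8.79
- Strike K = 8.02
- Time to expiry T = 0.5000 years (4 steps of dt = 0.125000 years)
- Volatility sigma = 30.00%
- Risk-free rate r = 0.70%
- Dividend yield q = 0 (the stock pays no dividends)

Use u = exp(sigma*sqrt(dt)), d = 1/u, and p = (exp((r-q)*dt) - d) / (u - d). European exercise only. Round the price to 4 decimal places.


Answer: Price = V(0,0) = 0.4154

Derivation:
dt = T/N = 0.125000
u = exp(sigma*sqrt(dt)) = 1.111895; d = 1/u = 0.899365
p = (exp((r-q)*dt) - d) / (u - d) = 0.477627
Discount per step: exp(-r*dt) = 0.999125
Stock lattice S(k, i) with i counting down-moves:
  k=0: S(0,0) = 8.7900
  k=1: S(1,0) = 9.7736; S(1,1) = 7.9054
  k=2: S(2,0) = 10.8672; S(2,1) = 8.7900; S(2,2) = 7.1099
  k=3: S(3,0) = 12.0832; S(3,1) = 9.7736; S(3,2) = 7.9054; S(3,3) = 6.3944
  k=4: S(4,0) = 13.4352; S(4,1) = 10.8672; S(4,2) = 8.7900; S(4,3) = 7.1099; S(4,4) = 5.7509
Terminal payoffs V(N, i) = max(K - S_T, 0):
  V(4,0) = 0.000000; V(4,1) = 0.000000; V(4,2) = 0.000000; V(4,3) = 0.910139; V(4,4) = 2.269133
Backward induction: V(k, i) = exp(-r*dt) * [p * V(k+1, i) + (1-p) * V(k+1, i+1)].
  V(3,0) = exp(-r*dt) * [p*0.000000 + (1-p)*0.000000] = 0.000000
  V(3,1) = exp(-r*dt) * [p*0.000000 + (1-p)*0.000000] = 0.000000
  V(3,2) = exp(-r*dt) * [p*0.000000 + (1-p)*0.910139] = 0.475016
  V(3,3) = exp(-r*dt) * [p*0.910139 + (1-p)*2.269133] = 1.618624
  V(2,0) = exp(-r*dt) * [p*0.000000 + (1-p)*0.000000] = 0.000000
  V(2,1) = exp(-r*dt) * [p*0.000000 + (1-p)*0.475016] = 0.247918
  V(2,2) = exp(-r*dt) * [p*0.475016 + (1-p)*1.618624] = 1.071468
  V(1,0) = exp(-r*dt) * [p*0.000000 + (1-p)*0.247918] = 0.129393
  V(1,1) = exp(-r*dt) * [p*0.247918 + (1-p)*1.071468] = 0.677525
  V(0,0) = exp(-r*dt) * [p*0.129393 + (1-p)*0.677525] = 0.415358


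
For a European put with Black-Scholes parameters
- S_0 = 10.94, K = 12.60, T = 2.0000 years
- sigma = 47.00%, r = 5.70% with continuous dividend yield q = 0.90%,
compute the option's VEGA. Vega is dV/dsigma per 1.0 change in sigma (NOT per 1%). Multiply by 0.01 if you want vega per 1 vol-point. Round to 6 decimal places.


Answer: Vega = 5.854156

Derivation:
d1 = 0.2642307338; d2 = -0.4004496405
phi(d1) = 0.3852559064; exp(-qT) = 0.9821610324; exp(-rT) = 0.8922579559
Vega = S * exp(-qT) * phi(d1) * sqrt(T) = 10.9400 * 0.9821610324 * 0.3852559064 * 1.4142135624 = 5.854156


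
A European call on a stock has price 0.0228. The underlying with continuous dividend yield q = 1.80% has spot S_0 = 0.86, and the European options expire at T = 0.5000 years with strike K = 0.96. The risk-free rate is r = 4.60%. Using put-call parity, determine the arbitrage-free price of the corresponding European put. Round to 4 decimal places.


Answer: Put price = 0.1087

Derivation:
Put-call parity: C - P = S_0 * exp(-qT) - K * exp(-rT).
S_0 * exp(-qT) = 0.8600 * 0.99104038 = 0.85229473
K * exp(-rT) = 0.9600 * 0.97726248 = 0.93817198
P = C - S*exp(-qT) + K*exp(-rT)
P = 0.0228 - 0.85229473 + 0.93817198 = 0.1087
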